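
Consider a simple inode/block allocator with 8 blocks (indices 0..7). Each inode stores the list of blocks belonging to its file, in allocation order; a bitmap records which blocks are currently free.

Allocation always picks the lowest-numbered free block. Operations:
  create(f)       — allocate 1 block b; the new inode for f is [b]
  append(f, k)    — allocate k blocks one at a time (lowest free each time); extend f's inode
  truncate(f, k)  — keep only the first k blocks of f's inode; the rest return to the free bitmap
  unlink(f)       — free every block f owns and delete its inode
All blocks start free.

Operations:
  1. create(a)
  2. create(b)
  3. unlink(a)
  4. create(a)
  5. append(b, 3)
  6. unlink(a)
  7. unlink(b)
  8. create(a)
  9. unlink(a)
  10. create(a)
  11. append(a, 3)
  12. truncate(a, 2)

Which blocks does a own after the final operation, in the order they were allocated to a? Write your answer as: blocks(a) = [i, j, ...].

blocks(a) = [0, 1]

after create(a) → a:[0]  free=[F.......]
after create(b) → a:[0], b:[1]  free=[FF......]
after unlink(a) → b:[1]  free=[.F......]
after create(a) → a:[0], b:[1]  free=[FF......]
after append(b, 3) → a:[0], b:[1, 2, 3, 4]  free=[FFFFF...]
after unlink(a) → b:[1, 2, 3, 4]  free=[.FFFF...]
after unlink(b) →   free=[........]
after create(a) → a:[0]  free=[F.......]
after unlink(a) →   free=[........]
after create(a) → a:[0]  free=[F.......]
after append(a, 3) → a:[0, 1, 2, 3]  free=[FFFF....]
after truncate(a, 2) → a:[0, 1]  free=[FF......]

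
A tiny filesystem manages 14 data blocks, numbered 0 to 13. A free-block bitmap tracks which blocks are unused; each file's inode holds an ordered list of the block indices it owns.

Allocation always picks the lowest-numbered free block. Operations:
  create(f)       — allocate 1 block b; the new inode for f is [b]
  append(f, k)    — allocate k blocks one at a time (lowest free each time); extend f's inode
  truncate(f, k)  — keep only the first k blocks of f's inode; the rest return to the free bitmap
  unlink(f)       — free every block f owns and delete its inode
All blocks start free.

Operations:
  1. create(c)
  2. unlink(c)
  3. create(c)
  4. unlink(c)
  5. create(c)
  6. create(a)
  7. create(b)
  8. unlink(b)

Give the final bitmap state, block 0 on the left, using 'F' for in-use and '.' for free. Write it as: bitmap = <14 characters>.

bitmap = FF............

  1. create(c)  ⇒  F.............  {c→[0]}
  2. unlink(c)  ⇒  ..............  {}
  3. create(c)  ⇒  F.............  {c→[0]}
  4. unlink(c)  ⇒  ..............  {}
  5. create(c)  ⇒  F.............  {c→[0]}
  6. create(a)  ⇒  FF............  {a→[1]; c→[0]}
  7. create(b)  ⇒  FFF...........  {a→[1]; b→[2]; c→[0]}
  8. unlink(b)  ⇒  FF............  {a→[1]; c→[0]}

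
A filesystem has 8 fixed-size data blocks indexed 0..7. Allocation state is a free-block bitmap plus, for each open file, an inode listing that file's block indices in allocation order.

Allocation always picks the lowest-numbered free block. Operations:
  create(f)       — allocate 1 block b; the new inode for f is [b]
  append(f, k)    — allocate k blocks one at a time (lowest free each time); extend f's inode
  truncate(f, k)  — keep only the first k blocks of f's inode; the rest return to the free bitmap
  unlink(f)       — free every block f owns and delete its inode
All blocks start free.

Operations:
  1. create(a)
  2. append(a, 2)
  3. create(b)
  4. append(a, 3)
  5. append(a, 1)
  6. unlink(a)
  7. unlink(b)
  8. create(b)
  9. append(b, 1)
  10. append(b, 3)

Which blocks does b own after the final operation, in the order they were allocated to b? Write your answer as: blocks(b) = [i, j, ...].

blocks(b) = [0, 1, 2, 3, 4]

create(a): bitmap=F....... | a=[0]
append(a, 2): bitmap=FFF..... | a=[0, 1, 2]
create(b): bitmap=FFFF.... | a=[0, 1, 2] b=[3]
append(a, 3): bitmap=FFFFFFF. | a=[0, 1, 2, 4, 5, 6] b=[3]
append(a, 1): bitmap=FFFFFFFF | a=[0, 1, 2, 4, 5, 6, 7] b=[3]
unlink(a): bitmap=...F.... | b=[3]
unlink(b): bitmap=........ | 
create(b): bitmap=F....... | b=[0]
append(b, 1): bitmap=FF...... | b=[0, 1]
append(b, 3): bitmap=FFFFF... | b=[0, 1, 2, 3, 4]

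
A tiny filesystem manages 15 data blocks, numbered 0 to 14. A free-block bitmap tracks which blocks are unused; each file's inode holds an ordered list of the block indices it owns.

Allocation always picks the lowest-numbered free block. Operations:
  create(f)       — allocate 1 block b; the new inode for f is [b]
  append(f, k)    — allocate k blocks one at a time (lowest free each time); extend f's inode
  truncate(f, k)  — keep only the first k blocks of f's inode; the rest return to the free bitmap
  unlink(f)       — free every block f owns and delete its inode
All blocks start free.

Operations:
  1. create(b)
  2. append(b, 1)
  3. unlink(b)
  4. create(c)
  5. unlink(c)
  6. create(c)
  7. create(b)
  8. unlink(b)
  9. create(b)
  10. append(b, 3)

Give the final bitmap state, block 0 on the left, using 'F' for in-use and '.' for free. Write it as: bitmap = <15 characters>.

bitmap = FFFFF..........

[1] create(b) — b=0 (map F..............)
[2] append(b, 1) — b=0,1 (map FF.............)
[3] unlink(b) —  (map ...............)
[4] create(c) — c=0 (map F..............)
[5] unlink(c) —  (map ...............)
[6] create(c) — c=0 (map F..............)
[7] create(b) — b=1 c=0 (map FF.............)
[8] unlink(b) — c=0 (map F..............)
[9] create(b) — b=1 c=0 (map FF.............)
[10] append(b, 3) — b=1,2,3,4 c=0 (map FFFFF..........)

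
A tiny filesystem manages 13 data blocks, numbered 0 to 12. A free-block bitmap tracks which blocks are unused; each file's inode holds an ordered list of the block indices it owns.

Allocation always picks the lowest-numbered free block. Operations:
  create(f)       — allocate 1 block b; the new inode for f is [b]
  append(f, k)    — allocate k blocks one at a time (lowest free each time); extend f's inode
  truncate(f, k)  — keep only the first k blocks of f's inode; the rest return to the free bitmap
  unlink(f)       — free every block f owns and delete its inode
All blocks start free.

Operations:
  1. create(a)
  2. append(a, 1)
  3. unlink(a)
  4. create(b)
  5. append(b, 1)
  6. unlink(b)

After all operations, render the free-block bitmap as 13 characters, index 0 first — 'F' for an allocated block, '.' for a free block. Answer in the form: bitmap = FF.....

[1] create(a) — a=0 (map F............)
[2] append(a, 1) — a=0,1 (map FF...........)
[3] unlink(a) —  (map .............)
[4] create(b) — b=0 (map F............)
[5] append(b, 1) — b=0,1 (map FF...........)
[6] unlink(b) —  (map .............)

bitmap = .............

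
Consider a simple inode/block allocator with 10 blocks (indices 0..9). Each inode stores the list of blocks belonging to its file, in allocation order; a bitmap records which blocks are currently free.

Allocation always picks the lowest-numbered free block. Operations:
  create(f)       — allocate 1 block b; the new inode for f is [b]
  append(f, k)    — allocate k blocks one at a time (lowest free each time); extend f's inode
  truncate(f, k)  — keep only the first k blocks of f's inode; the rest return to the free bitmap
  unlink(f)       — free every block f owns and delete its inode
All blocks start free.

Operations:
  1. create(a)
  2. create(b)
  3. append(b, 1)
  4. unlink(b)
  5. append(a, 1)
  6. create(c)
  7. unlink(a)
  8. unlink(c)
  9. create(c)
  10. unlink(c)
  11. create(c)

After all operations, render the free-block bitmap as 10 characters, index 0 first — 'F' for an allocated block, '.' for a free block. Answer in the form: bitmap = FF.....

[1] create(a) — a=0 (map F.........)
[2] create(b) — a=0 b=1 (map FF........)
[3] append(b, 1) — a=0 b=1,2 (map FFF.......)
[4] unlink(b) — a=0 (map F.........)
[5] append(a, 1) — a=0,1 (map FF........)
[6] create(c) — a=0,1 c=2 (map FFF.......)
[7] unlink(a) — c=2 (map ..F.......)
[8] unlink(c) —  (map ..........)
[9] create(c) — c=0 (map F.........)
[10] unlink(c) —  (map ..........)
[11] create(c) — c=0 (map F.........)

bitmap = F.........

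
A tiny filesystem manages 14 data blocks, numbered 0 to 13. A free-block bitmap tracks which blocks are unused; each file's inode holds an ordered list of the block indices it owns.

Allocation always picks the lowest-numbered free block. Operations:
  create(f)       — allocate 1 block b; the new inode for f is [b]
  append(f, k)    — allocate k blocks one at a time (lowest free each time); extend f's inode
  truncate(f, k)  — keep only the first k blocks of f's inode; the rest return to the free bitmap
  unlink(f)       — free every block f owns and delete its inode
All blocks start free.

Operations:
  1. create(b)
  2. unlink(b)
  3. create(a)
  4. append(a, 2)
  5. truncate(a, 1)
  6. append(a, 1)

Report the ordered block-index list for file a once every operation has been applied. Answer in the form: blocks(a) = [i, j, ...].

blocks(a) = [0, 1]

after create(b) → b:[0]  free=[F.............]
after unlink(b) →   free=[..............]
after create(a) → a:[0]  free=[F.............]
after append(a, 2) → a:[0, 1, 2]  free=[FFF...........]
after truncate(a, 1) → a:[0]  free=[F.............]
after append(a, 1) → a:[0, 1]  free=[FF............]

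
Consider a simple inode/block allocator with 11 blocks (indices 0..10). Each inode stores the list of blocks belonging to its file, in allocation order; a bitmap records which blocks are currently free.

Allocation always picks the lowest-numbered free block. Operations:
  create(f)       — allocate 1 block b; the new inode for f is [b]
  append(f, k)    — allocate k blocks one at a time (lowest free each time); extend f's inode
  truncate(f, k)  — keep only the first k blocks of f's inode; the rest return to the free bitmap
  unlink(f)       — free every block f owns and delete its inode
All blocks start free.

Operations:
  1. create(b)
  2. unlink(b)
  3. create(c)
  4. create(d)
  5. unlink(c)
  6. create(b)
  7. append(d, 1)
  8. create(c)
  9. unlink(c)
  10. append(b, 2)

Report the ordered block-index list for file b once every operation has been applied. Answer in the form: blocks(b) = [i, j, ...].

  1. create(b)  ⇒  F..........  {b→[0]}
  2. unlink(b)  ⇒  ...........  {}
  3. create(c)  ⇒  F..........  {c→[0]}
  4. create(d)  ⇒  FF.........  {c→[0]; d→[1]}
  5. unlink(c)  ⇒  .F.........  {d→[1]}
  6. create(b)  ⇒  FF.........  {b→[0]; d→[1]}
  7. append(d, 1)  ⇒  FFF........  {b→[0]; d→[1, 2]}
  8. create(c)  ⇒  FFFF.......  {b→[0]; c→[3]; d→[1, 2]}
  9. unlink(c)  ⇒  FFF........  {b→[0]; d→[1, 2]}
  10. append(b, 2)  ⇒  FFFFF......  {b→[0, 3, 4]; d→[1, 2]}

blocks(b) = [0, 3, 4]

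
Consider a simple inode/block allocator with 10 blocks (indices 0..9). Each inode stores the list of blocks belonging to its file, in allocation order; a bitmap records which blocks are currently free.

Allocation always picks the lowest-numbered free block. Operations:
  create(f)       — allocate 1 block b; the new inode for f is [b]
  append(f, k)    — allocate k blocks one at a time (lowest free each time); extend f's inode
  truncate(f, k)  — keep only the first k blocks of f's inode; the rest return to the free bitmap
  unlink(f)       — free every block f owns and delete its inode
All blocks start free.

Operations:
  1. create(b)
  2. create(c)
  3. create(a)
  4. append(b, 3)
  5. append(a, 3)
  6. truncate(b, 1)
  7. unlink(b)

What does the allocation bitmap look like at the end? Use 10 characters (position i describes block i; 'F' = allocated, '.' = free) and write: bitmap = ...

bitmap = .FF...FFF.

after create(b) → b:[0]  free=[F.........]
after create(c) → b:[0], c:[1]  free=[FF........]
after create(a) → a:[2], b:[0], c:[1]  free=[FFF.......]
after append(b, 3) → a:[2], b:[0, 3, 4, 5], c:[1]  free=[FFFFFF....]
after append(a, 3) → a:[2, 6, 7, 8], b:[0, 3, 4, 5], c:[1]  free=[FFFFFFFFF.]
after truncate(b, 1) → a:[2, 6, 7, 8], b:[0], c:[1]  free=[FFF...FFF.]
after unlink(b) → a:[2, 6, 7, 8], c:[1]  free=[.FF...FFF.]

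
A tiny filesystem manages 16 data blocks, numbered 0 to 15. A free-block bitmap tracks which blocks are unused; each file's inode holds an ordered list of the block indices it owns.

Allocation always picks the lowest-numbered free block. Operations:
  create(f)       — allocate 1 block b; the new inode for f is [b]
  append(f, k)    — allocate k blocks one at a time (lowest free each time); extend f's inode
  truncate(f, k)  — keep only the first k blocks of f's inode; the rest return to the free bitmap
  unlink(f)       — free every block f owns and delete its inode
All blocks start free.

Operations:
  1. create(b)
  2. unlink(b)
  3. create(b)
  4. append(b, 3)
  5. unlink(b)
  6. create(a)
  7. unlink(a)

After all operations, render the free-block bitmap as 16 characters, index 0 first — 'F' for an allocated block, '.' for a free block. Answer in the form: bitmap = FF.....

bitmap = ................

after create(b) → b:[0]  free=[F...............]
after unlink(b) →   free=[................]
after create(b) → b:[0]  free=[F...............]
after append(b, 3) → b:[0, 1, 2, 3]  free=[FFFF............]
after unlink(b) →   free=[................]
after create(a) → a:[0]  free=[F...............]
after unlink(a) →   free=[................]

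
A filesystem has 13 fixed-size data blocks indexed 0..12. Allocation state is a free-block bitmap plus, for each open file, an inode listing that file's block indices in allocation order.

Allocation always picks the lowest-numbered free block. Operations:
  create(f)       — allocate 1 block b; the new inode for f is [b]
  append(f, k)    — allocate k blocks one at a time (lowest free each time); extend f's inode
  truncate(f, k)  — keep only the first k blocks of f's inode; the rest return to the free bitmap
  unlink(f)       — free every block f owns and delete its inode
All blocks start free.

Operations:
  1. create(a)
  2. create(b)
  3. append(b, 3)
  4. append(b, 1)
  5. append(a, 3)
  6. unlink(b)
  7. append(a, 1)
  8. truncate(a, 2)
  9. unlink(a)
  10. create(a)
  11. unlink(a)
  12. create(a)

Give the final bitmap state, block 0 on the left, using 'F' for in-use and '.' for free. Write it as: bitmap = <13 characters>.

bitmap = F............

create(a): bitmap=F............ | a=[0]
create(b): bitmap=FF........... | a=[0] b=[1]
append(b, 3): bitmap=FFFFF........ | a=[0] b=[1, 2, 3, 4]
append(b, 1): bitmap=FFFFFF....... | a=[0] b=[1, 2, 3, 4, 5]
append(a, 3): bitmap=FFFFFFFFF.... | a=[0, 6, 7, 8] b=[1, 2, 3, 4, 5]
unlink(b): bitmap=F.....FFF.... | a=[0, 6, 7, 8]
append(a, 1): bitmap=FF....FFF.... | a=[0, 6, 7, 8, 1]
truncate(a, 2): bitmap=F.....F...... | a=[0, 6]
unlink(a): bitmap=............. | 
create(a): bitmap=F............ | a=[0]
unlink(a): bitmap=............. | 
create(a): bitmap=F............ | a=[0]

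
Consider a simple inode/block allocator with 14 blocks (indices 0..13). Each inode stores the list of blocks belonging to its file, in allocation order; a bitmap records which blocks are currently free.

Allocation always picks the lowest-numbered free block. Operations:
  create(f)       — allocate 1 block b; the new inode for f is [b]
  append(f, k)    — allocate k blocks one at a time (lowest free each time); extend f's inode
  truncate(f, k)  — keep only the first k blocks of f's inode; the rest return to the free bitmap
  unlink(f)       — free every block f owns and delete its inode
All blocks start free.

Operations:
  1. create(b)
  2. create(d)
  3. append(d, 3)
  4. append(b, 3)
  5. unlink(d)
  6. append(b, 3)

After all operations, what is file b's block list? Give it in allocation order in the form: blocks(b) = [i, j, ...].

create(b): bitmap=F............. | b=[0]
create(d): bitmap=FF............ | b=[0] d=[1]
append(d, 3): bitmap=FFFFF......... | b=[0] d=[1, 2, 3, 4]
append(b, 3): bitmap=FFFFFFFF...... | b=[0, 5, 6, 7] d=[1, 2, 3, 4]
unlink(d): bitmap=F....FFF...... | b=[0, 5, 6, 7]
append(b, 3): bitmap=FFFF.FFF...... | b=[0, 5, 6, 7, 1, 2, 3]

blocks(b) = [0, 5, 6, 7, 1, 2, 3]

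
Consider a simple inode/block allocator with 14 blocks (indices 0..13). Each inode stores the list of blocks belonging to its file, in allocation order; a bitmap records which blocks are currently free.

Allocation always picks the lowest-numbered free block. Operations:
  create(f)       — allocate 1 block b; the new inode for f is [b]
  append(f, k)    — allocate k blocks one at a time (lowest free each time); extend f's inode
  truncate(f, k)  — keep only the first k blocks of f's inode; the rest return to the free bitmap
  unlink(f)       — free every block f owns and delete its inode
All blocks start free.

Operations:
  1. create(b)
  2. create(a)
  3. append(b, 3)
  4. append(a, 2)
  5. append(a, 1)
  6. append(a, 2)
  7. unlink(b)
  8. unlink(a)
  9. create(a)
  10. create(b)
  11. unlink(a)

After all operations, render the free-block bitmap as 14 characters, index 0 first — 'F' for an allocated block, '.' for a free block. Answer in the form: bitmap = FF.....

after create(b) → b:[0]  free=[F.............]
after create(a) → a:[1], b:[0]  free=[FF............]
after append(b, 3) → a:[1], b:[0, 2, 3, 4]  free=[FFFFF.........]
after append(a, 2) → a:[1, 5, 6], b:[0, 2, 3, 4]  free=[FFFFFFF.......]
after append(a, 1) → a:[1, 5, 6, 7], b:[0, 2, 3, 4]  free=[FFFFFFFF......]
after append(a, 2) → a:[1, 5, 6, 7, 8, 9], b:[0, 2, 3, 4]  free=[FFFFFFFFFF....]
after unlink(b) → a:[1, 5, 6, 7, 8, 9]  free=[.F...FFFFF....]
after unlink(a) →   free=[..............]
after create(a) → a:[0]  free=[F.............]
after create(b) → a:[0], b:[1]  free=[FF............]
after unlink(a) → b:[1]  free=[.F............]

bitmap = .F............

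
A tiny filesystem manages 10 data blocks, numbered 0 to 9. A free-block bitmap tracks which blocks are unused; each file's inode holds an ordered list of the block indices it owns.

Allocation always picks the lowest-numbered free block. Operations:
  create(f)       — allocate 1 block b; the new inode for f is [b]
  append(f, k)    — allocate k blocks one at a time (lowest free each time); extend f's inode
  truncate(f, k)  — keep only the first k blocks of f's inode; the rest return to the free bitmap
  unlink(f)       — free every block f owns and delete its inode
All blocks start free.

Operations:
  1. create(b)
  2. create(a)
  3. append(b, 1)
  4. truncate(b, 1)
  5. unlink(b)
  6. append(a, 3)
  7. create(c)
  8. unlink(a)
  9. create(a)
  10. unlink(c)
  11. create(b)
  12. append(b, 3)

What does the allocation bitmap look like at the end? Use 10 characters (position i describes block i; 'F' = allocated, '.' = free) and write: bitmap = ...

bitmap = FFFFF.....

create(b): bitmap=F......... | b=[0]
create(a): bitmap=FF........ | a=[1] b=[0]
append(b, 1): bitmap=FFF....... | a=[1] b=[0, 2]
truncate(b, 1): bitmap=FF........ | a=[1] b=[0]
unlink(b): bitmap=.F........ | a=[1]
append(a, 3): bitmap=FFFF...... | a=[1, 0, 2, 3]
create(c): bitmap=FFFFF..... | a=[1, 0, 2, 3] c=[4]
unlink(a): bitmap=....F..... | c=[4]
create(a): bitmap=F...F..... | a=[0] c=[4]
unlink(c): bitmap=F......... | a=[0]
create(b): bitmap=FF........ | a=[0] b=[1]
append(b, 3): bitmap=FFFFF..... | a=[0] b=[1, 2, 3, 4]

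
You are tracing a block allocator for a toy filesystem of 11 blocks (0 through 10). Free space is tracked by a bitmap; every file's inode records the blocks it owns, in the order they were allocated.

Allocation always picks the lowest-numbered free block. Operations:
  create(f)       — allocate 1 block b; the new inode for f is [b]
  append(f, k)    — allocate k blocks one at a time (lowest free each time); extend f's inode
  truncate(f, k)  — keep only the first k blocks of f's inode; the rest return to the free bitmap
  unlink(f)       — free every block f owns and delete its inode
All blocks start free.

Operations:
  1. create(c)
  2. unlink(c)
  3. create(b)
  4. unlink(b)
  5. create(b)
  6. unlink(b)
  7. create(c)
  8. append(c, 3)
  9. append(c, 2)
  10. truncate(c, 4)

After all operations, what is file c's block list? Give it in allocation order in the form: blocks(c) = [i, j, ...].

  1. create(c)  ⇒  F..........  {c→[0]}
  2. unlink(c)  ⇒  ...........  {}
  3. create(b)  ⇒  F..........  {b→[0]}
  4. unlink(b)  ⇒  ...........  {}
  5. create(b)  ⇒  F..........  {b→[0]}
  6. unlink(b)  ⇒  ...........  {}
  7. create(c)  ⇒  F..........  {c→[0]}
  8. append(c, 3)  ⇒  FFFF.......  {c→[0, 1, 2, 3]}
  9. append(c, 2)  ⇒  FFFFFF.....  {c→[0, 1, 2, 3, 4, 5]}
  10. truncate(c, 4)  ⇒  FFFF.......  {c→[0, 1, 2, 3]}

blocks(c) = [0, 1, 2, 3]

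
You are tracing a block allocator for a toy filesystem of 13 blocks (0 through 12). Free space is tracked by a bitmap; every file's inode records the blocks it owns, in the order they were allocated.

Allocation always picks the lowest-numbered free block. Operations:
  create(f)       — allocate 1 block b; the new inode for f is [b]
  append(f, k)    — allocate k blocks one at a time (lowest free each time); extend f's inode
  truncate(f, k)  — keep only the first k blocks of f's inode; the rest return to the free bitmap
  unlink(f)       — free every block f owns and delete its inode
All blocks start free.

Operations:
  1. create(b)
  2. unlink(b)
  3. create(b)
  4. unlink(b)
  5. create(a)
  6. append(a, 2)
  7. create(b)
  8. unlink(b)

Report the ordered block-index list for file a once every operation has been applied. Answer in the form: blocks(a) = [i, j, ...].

blocks(a) = [0, 1, 2]

create(b): bitmap=F............ | b=[0]
unlink(b): bitmap=............. | 
create(b): bitmap=F............ | b=[0]
unlink(b): bitmap=............. | 
create(a): bitmap=F............ | a=[0]
append(a, 2): bitmap=FFF.......... | a=[0, 1, 2]
create(b): bitmap=FFFF......... | a=[0, 1, 2] b=[3]
unlink(b): bitmap=FFF.......... | a=[0, 1, 2]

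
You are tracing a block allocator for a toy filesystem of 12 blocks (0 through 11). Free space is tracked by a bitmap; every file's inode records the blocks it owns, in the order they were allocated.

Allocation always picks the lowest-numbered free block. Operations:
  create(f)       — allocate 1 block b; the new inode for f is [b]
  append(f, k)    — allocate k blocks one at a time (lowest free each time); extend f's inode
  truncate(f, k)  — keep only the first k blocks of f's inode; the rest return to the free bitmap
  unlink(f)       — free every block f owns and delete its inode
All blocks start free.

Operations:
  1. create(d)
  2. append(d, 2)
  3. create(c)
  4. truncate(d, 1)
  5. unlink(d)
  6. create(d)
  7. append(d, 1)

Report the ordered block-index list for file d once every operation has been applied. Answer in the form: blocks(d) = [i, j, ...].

create(d): bitmap=F........... | d=[0]
append(d, 2): bitmap=FFF......... | d=[0, 1, 2]
create(c): bitmap=FFFF........ | c=[3] d=[0, 1, 2]
truncate(d, 1): bitmap=F..F........ | c=[3] d=[0]
unlink(d): bitmap=...F........ | c=[3]
create(d): bitmap=F..F........ | c=[3] d=[0]
append(d, 1): bitmap=FF.F........ | c=[3] d=[0, 1]

blocks(d) = [0, 1]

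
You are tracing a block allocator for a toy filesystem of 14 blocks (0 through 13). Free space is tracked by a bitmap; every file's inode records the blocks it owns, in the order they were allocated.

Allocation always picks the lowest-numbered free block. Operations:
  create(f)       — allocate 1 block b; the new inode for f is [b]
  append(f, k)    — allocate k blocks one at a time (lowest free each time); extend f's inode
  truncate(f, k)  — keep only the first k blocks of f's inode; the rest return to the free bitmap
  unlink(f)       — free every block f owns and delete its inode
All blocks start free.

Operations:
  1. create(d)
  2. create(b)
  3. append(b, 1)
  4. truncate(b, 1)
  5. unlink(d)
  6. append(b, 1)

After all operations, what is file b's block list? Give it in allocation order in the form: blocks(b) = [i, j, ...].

create(d): bitmap=F............. | d=[0]
create(b): bitmap=FF............ | b=[1] d=[0]
append(b, 1): bitmap=FFF........... | b=[1, 2] d=[0]
truncate(b, 1): bitmap=FF............ | b=[1] d=[0]
unlink(d): bitmap=.F............ | b=[1]
append(b, 1): bitmap=FF............ | b=[1, 0]

blocks(b) = [1, 0]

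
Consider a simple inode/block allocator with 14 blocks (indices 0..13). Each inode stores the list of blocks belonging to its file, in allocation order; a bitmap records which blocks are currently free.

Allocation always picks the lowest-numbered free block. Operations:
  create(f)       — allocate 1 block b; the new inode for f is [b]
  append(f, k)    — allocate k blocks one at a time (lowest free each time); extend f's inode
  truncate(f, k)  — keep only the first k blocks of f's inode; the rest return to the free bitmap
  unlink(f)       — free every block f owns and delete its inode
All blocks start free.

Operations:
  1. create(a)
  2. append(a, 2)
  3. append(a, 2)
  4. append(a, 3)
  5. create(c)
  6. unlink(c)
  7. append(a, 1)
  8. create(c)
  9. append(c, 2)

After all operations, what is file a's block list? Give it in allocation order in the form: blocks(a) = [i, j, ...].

blocks(a) = [0, 1, 2, 3, 4, 5, 6, 7, 8]

after create(a) → a:[0]  free=[F.............]
after append(a, 2) → a:[0, 1, 2]  free=[FFF...........]
after append(a, 2) → a:[0, 1, 2, 3, 4]  free=[FFFFF.........]
after append(a, 3) → a:[0, 1, 2, 3, 4, 5, 6, 7]  free=[FFFFFFFF......]
after create(c) → a:[0, 1, 2, 3, 4, 5, 6, 7], c:[8]  free=[FFFFFFFFF.....]
after unlink(c) → a:[0, 1, 2, 3, 4, 5, 6, 7]  free=[FFFFFFFF......]
after append(a, 1) → a:[0, 1, 2, 3, 4, 5, 6, 7, 8]  free=[FFFFFFFFF.....]
after create(c) → a:[0, 1, 2, 3, 4, 5, 6, 7, 8], c:[9]  free=[FFFFFFFFFF....]
after append(c, 2) → a:[0, 1, 2, 3, 4, 5, 6, 7, 8], c:[9, 10, 11]  free=[FFFFFFFFFFFF..]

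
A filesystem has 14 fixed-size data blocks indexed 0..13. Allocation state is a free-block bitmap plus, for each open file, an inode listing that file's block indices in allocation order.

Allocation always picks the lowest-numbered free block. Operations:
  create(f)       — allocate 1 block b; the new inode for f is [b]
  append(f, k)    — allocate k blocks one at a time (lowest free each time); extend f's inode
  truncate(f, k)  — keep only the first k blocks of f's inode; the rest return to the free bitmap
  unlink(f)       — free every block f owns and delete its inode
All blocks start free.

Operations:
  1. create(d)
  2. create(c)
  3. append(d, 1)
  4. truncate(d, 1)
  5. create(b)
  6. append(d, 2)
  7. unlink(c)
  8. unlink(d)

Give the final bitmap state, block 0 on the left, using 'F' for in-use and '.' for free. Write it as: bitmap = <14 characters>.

bitmap = ..F...........

[1] create(d) — d=0 (map F.............)
[2] create(c) — c=1 d=0 (map FF............)
[3] append(d, 1) — c=1 d=0,2 (map FFF...........)
[4] truncate(d, 1) — c=1 d=0 (map FF............)
[5] create(b) — b=2 c=1 d=0 (map FFF...........)
[6] append(d, 2) — b=2 c=1 d=0,3,4 (map FFFFF.........)
[7] unlink(c) — b=2 d=0,3,4 (map F.FFF.........)
[8] unlink(d) — b=2 (map ..F...........)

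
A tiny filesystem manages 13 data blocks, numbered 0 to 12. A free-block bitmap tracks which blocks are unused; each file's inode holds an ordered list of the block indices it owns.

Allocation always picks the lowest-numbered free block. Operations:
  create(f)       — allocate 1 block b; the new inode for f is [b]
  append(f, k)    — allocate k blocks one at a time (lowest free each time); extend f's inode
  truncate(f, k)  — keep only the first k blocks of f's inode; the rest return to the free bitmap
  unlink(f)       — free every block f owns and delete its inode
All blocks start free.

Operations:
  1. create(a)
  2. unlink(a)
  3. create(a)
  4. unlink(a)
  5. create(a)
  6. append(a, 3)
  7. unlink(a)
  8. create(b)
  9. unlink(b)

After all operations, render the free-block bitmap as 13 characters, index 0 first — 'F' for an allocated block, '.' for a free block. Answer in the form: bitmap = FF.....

bitmap = .............

  1. create(a)  ⇒  F............  {a→[0]}
  2. unlink(a)  ⇒  .............  {}
  3. create(a)  ⇒  F............  {a→[0]}
  4. unlink(a)  ⇒  .............  {}
  5. create(a)  ⇒  F............  {a→[0]}
  6. append(a, 3)  ⇒  FFFF.........  {a→[0, 1, 2, 3]}
  7. unlink(a)  ⇒  .............  {}
  8. create(b)  ⇒  F............  {b→[0]}
  9. unlink(b)  ⇒  .............  {}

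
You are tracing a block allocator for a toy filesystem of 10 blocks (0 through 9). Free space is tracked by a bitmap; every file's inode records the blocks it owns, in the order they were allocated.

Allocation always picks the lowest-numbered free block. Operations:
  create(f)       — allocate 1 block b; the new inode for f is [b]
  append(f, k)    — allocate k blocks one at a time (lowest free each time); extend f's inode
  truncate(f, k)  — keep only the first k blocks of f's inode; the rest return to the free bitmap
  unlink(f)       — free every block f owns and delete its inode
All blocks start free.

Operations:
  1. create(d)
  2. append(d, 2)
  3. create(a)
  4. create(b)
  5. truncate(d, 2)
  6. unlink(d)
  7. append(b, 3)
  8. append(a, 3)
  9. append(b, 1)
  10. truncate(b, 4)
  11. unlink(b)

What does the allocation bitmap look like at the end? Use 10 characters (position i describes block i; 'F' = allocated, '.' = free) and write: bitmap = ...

create(d): bitmap=F......... | d=[0]
append(d, 2): bitmap=FFF....... | d=[0, 1, 2]
create(a): bitmap=FFFF...... | a=[3] d=[0, 1, 2]
create(b): bitmap=FFFFF..... | a=[3] b=[4] d=[0, 1, 2]
truncate(d, 2): bitmap=FF.FF..... | a=[3] b=[4] d=[0, 1]
unlink(d): bitmap=...FF..... | a=[3] b=[4]
append(b, 3): bitmap=FFFFF..... | a=[3] b=[4, 0, 1, 2]
append(a, 3): bitmap=FFFFFFFF.. | a=[3, 5, 6, 7] b=[4, 0, 1, 2]
append(b, 1): bitmap=FFFFFFFFF. | a=[3, 5, 6, 7] b=[4, 0, 1, 2, 8]
truncate(b, 4): bitmap=FFFFFFFF.. | a=[3, 5, 6, 7] b=[4, 0, 1, 2]
unlink(b): bitmap=...F.FFF.. | a=[3, 5, 6, 7]

bitmap = ...F.FFF..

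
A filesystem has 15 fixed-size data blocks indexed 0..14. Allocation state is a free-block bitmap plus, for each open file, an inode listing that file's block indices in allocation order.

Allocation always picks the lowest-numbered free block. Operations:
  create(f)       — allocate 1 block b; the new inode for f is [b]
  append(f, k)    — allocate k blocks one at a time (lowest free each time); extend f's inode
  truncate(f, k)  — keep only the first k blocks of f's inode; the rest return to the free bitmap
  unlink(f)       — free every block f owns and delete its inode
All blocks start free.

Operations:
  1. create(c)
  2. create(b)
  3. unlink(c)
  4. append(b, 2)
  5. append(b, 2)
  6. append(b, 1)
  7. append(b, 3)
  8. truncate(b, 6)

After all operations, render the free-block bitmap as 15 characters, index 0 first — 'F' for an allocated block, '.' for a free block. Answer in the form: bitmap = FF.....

  1. create(c)  ⇒  F..............  {c→[0]}
  2. create(b)  ⇒  FF.............  {b→[1]; c→[0]}
  3. unlink(c)  ⇒  .F.............  {b→[1]}
  4. append(b, 2)  ⇒  FFF............  {b→[1, 0, 2]}
  5. append(b, 2)  ⇒  FFFFF..........  {b→[1, 0, 2, 3, 4]}
  6. append(b, 1)  ⇒  FFFFFF.........  {b→[1, 0, 2, 3, 4, 5]}
  7. append(b, 3)  ⇒  FFFFFFFFF......  {b→[1, 0, 2, 3, 4, 5, 6, 7, 8]}
  8. truncate(b, 6)  ⇒  FFFFFF.........  {b→[1, 0, 2, 3, 4, 5]}

bitmap = FFFFFF.........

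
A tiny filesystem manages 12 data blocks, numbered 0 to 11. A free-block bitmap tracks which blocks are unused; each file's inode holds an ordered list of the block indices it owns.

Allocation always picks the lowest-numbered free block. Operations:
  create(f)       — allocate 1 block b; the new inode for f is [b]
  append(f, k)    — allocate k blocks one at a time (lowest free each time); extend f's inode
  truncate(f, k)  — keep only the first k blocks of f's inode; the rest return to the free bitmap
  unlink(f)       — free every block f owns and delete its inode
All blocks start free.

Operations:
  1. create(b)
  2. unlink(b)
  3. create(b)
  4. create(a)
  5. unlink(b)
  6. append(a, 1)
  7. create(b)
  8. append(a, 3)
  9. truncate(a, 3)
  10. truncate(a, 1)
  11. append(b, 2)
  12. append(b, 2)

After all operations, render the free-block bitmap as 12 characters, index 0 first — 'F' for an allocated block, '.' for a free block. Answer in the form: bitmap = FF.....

create(b): bitmap=F........... | b=[0]
unlink(b): bitmap=............ | 
create(b): bitmap=F........... | b=[0]
create(a): bitmap=FF.......... | a=[1] b=[0]
unlink(b): bitmap=.F.......... | a=[1]
append(a, 1): bitmap=FF.......... | a=[1, 0]
create(b): bitmap=FFF......... | a=[1, 0] b=[2]
append(a, 3): bitmap=FFFFFF...... | a=[1, 0, 3, 4, 5] b=[2]
truncate(a, 3): bitmap=FFFF........ | a=[1, 0, 3] b=[2]
truncate(a, 1): bitmap=.FF......... | a=[1] b=[2]
append(b, 2): bitmap=FFFF........ | a=[1] b=[2, 0, 3]
append(b, 2): bitmap=FFFFFF...... | a=[1] b=[2, 0, 3, 4, 5]

bitmap = FFFFFF......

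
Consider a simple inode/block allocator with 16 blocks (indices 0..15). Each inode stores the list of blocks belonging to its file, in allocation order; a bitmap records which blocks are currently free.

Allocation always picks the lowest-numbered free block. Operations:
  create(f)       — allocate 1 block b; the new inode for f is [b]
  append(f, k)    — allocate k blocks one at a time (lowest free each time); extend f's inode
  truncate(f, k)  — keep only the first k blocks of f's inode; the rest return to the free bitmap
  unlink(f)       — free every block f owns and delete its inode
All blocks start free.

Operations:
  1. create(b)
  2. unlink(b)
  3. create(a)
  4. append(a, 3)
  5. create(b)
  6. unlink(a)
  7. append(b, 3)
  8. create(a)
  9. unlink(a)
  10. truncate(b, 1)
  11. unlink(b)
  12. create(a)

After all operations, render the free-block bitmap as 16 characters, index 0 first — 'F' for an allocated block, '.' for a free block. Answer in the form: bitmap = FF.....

after create(b) → b:[0]  free=[F...............]
after unlink(b) →   free=[................]
after create(a) → a:[0]  free=[F...............]
after append(a, 3) → a:[0, 1, 2, 3]  free=[FFFF............]
after create(b) → a:[0, 1, 2, 3], b:[4]  free=[FFFFF...........]
after unlink(a) → b:[4]  free=[....F...........]
after append(b, 3) → b:[4, 0, 1, 2]  free=[FFF.F...........]
after create(a) → a:[3], b:[4, 0, 1, 2]  free=[FFFFF...........]
after unlink(a) → b:[4, 0, 1, 2]  free=[FFF.F...........]
after truncate(b, 1) → b:[4]  free=[....F...........]
after unlink(b) →   free=[................]
after create(a) → a:[0]  free=[F...............]

bitmap = F...............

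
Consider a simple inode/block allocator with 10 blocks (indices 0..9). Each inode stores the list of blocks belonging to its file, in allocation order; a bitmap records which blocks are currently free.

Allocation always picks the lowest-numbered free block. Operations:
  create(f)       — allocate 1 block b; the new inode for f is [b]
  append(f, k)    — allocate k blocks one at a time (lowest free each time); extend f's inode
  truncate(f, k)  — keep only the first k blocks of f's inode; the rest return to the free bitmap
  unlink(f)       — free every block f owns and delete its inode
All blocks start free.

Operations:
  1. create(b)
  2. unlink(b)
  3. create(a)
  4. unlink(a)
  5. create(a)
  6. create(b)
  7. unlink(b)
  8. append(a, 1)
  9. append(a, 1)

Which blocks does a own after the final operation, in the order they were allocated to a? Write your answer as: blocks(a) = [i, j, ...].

blocks(a) = [0, 1, 2]

  1. create(b)  ⇒  F.........  {b→[0]}
  2. unlink(b)  ⇒  ..........  {}
  3. create(a)  ⇒  F.........  {a→[0]}
  4. unlink(a)  ⇒  ..........  {}
  5. create(a)  ⇒  F.........  {a→[0]}
  6. create(b)  ⇒  FF........  {a→[0]; b→[1]}
  7. unlink(b)  ⇒  F.........  {a→[0]}
  8. append(a, 1)  ⇒  FF........  {a→[0, 1]}
  9. append(a, 1)  ⇒  FFF.......  {a→[0, 1, 2]}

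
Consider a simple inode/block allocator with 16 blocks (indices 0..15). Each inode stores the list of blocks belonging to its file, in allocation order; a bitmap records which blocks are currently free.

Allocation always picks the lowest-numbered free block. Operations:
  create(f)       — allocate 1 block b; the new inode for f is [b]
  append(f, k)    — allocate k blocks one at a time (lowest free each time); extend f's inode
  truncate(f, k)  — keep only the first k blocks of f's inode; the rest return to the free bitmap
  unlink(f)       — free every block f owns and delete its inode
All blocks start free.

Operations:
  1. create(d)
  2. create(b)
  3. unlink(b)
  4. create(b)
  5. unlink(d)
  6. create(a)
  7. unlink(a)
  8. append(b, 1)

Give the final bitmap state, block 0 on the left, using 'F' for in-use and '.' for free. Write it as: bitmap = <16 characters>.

bitmap = FF..............

after create(d) → d:[0]  free=[F...............]
after create(b) → b:[1], d:[0]  free=[FF..............]
after unlink(b) → d:[0]  free=[F...............]
after create(b) → b:[1], d:[0]  free=[FF..............]
after unlink(d) → b:[1]  free=[.F..............]
after create(a) → a:[0], b:[1]  free=[FF..............]
after unlink(a) → b:[1]  free=[.F..............]
after append(b, 1) → b:[1, 0]  free=[FF..............]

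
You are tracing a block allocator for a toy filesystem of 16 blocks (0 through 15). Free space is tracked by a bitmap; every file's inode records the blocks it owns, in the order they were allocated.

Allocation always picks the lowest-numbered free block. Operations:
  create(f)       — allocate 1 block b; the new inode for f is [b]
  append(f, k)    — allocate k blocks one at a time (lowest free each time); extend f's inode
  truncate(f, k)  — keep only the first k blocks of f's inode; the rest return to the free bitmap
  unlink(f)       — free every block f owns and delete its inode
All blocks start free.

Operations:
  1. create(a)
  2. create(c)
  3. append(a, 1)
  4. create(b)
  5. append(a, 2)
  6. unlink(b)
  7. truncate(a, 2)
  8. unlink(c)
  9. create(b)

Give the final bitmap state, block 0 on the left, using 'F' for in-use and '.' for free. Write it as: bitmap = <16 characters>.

bitmap = FFF.............

after create(a) → a:[0]  free=[F...............]
after create(c) → a:[0], c:[1]  free=[FF..............]
after append(a, 1) → a:[0, 2], c:[1]  free=[FFF.............]
after create(b) → a:[0, 2], b:[3], c:[1]  free=[FFFF............]
after append(a, 2) → a:[0, 2, 4, 5], b:[3], c:[1]  free=[FFFFFF..........]
after unlink(b) → a:[0, 2, 4, 5], c:[1]  free=[FFF.FF..........]
after truncate(a, 2) → a:[0, 2], c:[1]  free=[FFF.............]
after unlink(c) → a:[0, 2]  free=[F.F.............]
after create(b) → a:[0, 2], b:[1]  free=[FFF.............]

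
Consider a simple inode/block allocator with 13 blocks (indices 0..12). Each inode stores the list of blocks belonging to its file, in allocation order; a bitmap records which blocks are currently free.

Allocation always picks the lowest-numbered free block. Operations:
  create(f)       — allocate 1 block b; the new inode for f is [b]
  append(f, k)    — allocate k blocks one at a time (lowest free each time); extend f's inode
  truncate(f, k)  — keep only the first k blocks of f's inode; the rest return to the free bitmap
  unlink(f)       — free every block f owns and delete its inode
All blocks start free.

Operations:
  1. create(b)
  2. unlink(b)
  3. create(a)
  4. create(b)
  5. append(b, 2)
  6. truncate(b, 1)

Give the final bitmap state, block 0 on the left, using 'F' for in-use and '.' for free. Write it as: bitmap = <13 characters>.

bitmap = FF...........

after create(b) → b:[0]  free=[F............]
after unlink(b) →   free=[.............]
after create(a) → a:[0]  free=[F............]
after create(b) → a:[0], b:[1]  free=[FF...........]
after append(b, 2) → a:[0], b:[1, 2, 3]  free=[FFFF.........]
after truncate(b, 1) → a:[0], b:[1]  free=[FF...........]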